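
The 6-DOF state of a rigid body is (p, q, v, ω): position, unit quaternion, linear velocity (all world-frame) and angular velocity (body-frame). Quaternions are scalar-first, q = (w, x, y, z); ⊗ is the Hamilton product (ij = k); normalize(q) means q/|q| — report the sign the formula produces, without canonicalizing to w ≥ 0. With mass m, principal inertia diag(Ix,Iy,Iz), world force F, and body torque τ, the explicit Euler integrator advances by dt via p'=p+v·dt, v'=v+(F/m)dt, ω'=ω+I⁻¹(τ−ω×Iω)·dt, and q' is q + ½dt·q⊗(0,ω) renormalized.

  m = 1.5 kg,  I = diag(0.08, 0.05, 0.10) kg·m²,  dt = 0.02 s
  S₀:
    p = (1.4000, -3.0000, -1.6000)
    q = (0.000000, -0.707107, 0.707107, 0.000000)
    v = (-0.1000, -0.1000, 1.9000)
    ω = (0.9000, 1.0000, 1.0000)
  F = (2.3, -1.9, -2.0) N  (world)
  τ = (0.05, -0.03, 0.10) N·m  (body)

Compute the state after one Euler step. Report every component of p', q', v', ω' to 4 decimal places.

α = I⁻¹(τ − ω×Iω) = (0.0000, -0.2400, 1.2700)
ω + α·dt = (0.9000, 0.9952, 1.0254)
q⊗(0,ω) = (-0.0707107, 0.7071070, 0.7071070, -1.3435033)
q + ½dt·q⊗(0,ω), renormalized = (-0.0007, -0.6999, 0.7141, -0.0134)
a = F/m = (1.5333, -1.2667, -1.3333)
new position p' = (1.3980, -3.0020, -1.5620)
v' = v + a·dt = (-0.0693, -0.1253, 1.8733)

p' = (1.3980, -3.0020, -1.5620)
q' = (-0.0007, -0.6999, 0.7141, -0.0134)
v' = (-0.0693, -0.1253, 1.8733)
ω' = (0.9000, 0.9952, 1.0254)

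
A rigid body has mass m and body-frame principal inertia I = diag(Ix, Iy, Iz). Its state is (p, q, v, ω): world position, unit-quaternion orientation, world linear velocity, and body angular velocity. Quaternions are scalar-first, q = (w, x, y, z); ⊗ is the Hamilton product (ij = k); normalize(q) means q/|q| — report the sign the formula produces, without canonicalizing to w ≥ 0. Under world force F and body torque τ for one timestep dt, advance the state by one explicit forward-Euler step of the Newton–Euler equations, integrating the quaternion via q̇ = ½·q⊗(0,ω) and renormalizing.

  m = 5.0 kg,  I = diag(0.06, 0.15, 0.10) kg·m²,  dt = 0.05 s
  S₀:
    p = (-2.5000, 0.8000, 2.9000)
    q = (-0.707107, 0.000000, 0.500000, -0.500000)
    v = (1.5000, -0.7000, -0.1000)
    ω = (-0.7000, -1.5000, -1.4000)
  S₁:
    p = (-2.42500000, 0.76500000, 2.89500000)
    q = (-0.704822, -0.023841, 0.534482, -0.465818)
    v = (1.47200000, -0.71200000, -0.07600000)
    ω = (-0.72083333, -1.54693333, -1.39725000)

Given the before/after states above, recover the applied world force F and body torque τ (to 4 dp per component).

F = (-2.8000, -1.2000, 2.4000)
τ = (-0.1300, -0.1800, 0.1000)

velocity change Δv = (-0.02800000, -0.01200000, 0.02400000)
applied force F = (-2.8000, -1.2000, 2.4000)
rate change Δω = (-0.02083333, -0.04693333, 0.00275000)
applied torque τ = (-0.1300, -0.1800, 0.1000)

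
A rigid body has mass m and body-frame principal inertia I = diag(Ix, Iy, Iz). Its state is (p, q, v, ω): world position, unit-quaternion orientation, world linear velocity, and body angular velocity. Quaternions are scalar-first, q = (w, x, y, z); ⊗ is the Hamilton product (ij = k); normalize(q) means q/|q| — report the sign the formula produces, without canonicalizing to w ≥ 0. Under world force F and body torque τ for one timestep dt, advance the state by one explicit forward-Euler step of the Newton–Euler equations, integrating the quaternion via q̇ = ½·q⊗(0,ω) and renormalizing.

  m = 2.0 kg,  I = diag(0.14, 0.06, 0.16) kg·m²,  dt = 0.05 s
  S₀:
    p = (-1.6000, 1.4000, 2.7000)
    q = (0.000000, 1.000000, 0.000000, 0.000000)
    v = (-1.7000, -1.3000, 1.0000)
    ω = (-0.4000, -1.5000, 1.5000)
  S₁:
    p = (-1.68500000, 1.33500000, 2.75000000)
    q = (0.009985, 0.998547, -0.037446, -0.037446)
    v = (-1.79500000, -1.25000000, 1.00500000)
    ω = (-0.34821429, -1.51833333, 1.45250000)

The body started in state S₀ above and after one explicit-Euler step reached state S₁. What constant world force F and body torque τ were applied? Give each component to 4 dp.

rate change Δω = (0.05178571, -0.01833333, -0.04750000)
applied torque τ = (-0.0800, -0.0100, -0.2000)
velocity change Δv = (-0.09500000, 0.05000000, 0.00500000)
m·(v₁−v₀)/dt = (-3.8000, 2.0000, 0.2000)

F = (-3.8000, 2.0000, 0.2000)
τ = (-0.0800, -0.0100, -0.2000)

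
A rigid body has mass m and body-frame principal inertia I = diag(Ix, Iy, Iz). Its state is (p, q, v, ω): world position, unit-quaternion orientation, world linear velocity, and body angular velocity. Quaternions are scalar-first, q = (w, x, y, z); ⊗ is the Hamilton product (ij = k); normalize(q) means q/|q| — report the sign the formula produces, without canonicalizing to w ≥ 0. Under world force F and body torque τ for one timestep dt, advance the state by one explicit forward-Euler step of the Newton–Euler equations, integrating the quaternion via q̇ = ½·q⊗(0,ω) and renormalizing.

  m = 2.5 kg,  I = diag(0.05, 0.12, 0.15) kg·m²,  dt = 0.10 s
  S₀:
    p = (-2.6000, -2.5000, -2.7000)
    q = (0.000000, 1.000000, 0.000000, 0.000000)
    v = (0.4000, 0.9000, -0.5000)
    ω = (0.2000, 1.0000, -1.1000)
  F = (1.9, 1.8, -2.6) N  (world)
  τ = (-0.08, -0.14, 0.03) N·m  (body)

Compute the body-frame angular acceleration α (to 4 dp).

α = (-0.9400, -1.3500, 0.1067)

gyro term ω×Iω = (-0.0330, 0.0220, 0.0140)
(τ − ω×Iω)/I = (-0.9400, -1.3500, 0.1067)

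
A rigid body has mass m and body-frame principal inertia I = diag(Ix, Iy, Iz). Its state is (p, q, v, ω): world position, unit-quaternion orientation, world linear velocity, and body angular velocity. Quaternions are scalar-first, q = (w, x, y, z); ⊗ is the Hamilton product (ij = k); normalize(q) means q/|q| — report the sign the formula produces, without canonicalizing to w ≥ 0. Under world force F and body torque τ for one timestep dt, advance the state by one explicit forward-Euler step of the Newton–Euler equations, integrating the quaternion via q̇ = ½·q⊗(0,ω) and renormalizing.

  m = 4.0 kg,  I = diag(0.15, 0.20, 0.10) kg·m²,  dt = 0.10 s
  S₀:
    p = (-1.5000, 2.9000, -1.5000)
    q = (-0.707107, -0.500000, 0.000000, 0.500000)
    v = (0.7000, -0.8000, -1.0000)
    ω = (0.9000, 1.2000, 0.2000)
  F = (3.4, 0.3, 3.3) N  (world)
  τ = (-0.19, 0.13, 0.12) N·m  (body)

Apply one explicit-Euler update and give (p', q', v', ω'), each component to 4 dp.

p' = (-1.4300, 2.8200, -1.6000)
q' = (-0.6876, -0.5602, -0.0149, 0.4616)
v' = (0.7850, -0.7925, -0.9175)
ω' = (0.7893, 1.2605, 0.2660)

precession coupling ω×(Iω) = (-0.0240, 0.0090, 0.0540)
angular accel α = (-1.1067, 0.6050, 0.6600)
ω' = ω + α·dt = (0.7893, 1.2605, 0.2660)
Hamilton product q⊗(0,ω) = (0.3500000, -1.2363963, -0.2985284, -0.7414214)
updated quaternion q' = (-0.6876, -0.5602, -0.0149, 0.4616)
p' = p + v·dt = (-1.4300, 2.8200, -1.6000)
new velocity v' = (0.7850, -0.7925, -0.9175)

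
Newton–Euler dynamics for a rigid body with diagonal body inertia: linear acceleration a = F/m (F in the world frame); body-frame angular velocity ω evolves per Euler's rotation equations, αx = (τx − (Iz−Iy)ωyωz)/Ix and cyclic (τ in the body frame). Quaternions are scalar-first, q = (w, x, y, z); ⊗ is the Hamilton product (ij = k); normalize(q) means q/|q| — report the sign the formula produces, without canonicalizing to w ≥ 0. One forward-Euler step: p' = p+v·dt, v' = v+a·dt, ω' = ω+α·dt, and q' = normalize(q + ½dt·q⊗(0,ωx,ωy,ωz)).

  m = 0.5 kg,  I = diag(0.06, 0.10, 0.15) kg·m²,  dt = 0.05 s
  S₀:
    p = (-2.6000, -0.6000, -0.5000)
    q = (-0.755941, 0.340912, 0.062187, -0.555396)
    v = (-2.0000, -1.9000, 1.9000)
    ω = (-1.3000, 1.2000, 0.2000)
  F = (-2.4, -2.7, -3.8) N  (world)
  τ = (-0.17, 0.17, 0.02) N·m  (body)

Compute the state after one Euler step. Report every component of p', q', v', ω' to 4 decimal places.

p' = (-2.7000, -0.6950, -0.4050)
q' = (-0.7432, 0.3821, 0.0558, -0.5464)
v' = (-2.2400, -2.1700, 1.5200)
ω' = (-1.4517, 1.2733, 0.2275)

linear accel F/m = (-4.8000, -5.4000, -7.6000)
p' = p + v·dt = (-2.7000, -0.6950, -0.4050)
v' = v + a·dt = (-2.2400, -2.1700, 1.5200)
α = I⁻¹(τ − ω×Iω) = (-3.0333, 1.4660, 0.5493)
ω + α·dt = (-1.4517, 1.2733, 0.2275)
Hamilton product q⊗(0,ω) = (0.4796404, 1.6616359, -0.2532968, 0.3387493)
updated quaternion q' = (-0.7432, 0.3821, 0.0558, -0.5464)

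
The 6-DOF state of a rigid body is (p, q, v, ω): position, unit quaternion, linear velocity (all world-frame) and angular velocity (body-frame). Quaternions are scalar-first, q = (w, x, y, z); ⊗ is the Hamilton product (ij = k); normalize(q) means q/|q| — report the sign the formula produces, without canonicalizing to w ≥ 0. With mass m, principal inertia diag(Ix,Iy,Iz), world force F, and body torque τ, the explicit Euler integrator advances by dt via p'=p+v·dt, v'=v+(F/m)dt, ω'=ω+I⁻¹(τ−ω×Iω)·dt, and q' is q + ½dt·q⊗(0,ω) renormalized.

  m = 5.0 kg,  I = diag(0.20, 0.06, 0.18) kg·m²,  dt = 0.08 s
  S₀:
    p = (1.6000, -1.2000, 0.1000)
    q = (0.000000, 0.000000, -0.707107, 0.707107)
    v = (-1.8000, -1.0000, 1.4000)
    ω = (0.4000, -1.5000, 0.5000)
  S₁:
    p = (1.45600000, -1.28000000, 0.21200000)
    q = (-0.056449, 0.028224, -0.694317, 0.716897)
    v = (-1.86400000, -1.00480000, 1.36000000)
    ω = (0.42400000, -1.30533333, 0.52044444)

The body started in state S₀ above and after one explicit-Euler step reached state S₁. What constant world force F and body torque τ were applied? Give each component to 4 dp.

F = (-4.0000, -0.3000, -2.5000)
τ = (-0.0300, 0.1500, 0.1300)

rate change Δω = (0.02400000, 0.19466667, 0.02044444)
I·α + gyro = (-0.0300, 0.1500, 0.1300)
Δv = v₁−v₀ = (-0.06400000, -0.00480000, -0.04000000)
m·(v₁−v₀)/dt = (-4.0000, -0.3000, -2.5000)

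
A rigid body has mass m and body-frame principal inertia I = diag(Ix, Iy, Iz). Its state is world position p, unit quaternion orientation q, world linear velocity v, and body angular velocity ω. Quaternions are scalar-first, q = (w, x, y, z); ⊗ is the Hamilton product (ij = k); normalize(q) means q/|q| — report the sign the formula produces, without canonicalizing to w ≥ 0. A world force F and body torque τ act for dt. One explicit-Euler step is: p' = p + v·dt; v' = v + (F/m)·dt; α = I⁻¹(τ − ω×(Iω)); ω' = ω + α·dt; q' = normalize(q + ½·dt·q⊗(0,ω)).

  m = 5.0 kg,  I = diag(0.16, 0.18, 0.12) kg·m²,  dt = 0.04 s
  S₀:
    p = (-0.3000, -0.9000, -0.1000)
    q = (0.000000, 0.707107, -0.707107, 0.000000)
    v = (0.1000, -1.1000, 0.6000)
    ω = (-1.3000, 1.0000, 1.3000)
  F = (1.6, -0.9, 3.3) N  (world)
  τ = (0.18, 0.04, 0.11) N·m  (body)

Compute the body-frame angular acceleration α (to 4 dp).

ω×(Iω) gyroscopic = (-0.0780, -0.0676, -0.0260)
angular accel α = (1.6125, 0.5978, 1.1333)

α = (1.6125, 0.5978, 1.1333)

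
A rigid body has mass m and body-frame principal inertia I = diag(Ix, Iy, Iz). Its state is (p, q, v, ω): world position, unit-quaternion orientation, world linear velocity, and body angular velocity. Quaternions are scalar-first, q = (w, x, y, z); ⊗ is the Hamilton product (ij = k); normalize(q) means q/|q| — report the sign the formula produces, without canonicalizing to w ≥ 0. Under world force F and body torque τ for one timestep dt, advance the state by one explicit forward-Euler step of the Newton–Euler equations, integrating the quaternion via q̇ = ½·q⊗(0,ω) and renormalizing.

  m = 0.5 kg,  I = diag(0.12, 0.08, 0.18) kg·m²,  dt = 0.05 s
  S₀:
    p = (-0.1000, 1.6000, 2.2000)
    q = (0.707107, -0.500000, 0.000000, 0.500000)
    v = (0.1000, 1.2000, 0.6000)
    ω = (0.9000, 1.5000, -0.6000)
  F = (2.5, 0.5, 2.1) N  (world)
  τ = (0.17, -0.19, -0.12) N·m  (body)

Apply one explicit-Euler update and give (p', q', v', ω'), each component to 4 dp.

p' = (-0.0950, 1.6600, 2.2300)
q' = (0.7251, -0.5023, 0.0302, 0.4701)
v' = (0.3500, 1.2500, 0.8100)
ω' = (1.0083, 1.3610, -0.6183)

α = I⁻¹(τ − ω×Iω) = (2.1667, -2.7800, -0.3667)
new body rate ω' = (1.0083, 1.3610, -0.6183)
q⊗(0,ω) = (0.7500000, -0.1136037, 1.2106605, -1.1742642)
q' = normalize(q + ½dt·q⊗(0,ω)) = (0.7251, -0.5023, 0.0302, 0.4701)
new position p' = (-0.0950, 1.6600, 2.2300)
v' = v + a·dt = (0.3500, 1.2500, 0.8100)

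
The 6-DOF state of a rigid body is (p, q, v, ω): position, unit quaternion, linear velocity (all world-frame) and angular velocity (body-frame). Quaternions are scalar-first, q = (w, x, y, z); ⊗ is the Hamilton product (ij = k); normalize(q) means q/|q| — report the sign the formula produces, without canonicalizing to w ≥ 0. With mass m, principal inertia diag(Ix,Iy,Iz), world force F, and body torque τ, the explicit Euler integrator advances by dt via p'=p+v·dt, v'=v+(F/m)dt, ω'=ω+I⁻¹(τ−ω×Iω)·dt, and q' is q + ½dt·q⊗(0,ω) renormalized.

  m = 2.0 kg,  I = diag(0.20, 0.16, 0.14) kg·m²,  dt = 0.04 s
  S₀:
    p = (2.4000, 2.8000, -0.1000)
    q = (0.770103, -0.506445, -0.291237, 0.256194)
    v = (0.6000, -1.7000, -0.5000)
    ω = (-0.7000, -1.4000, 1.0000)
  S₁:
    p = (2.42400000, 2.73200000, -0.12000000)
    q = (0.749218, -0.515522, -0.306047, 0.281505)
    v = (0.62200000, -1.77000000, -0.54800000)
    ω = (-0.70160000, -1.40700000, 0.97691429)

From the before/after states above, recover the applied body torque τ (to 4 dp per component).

rate change Δω = (-0.00160000, -0.00700000, -0.02308571)
precession coupling = (0.0280, -0.0420, -0.0392)
I·α + gyro = (0.0200, -0.0700, -0.1200)

τ = (0.0200, -0.0700, -0.1200)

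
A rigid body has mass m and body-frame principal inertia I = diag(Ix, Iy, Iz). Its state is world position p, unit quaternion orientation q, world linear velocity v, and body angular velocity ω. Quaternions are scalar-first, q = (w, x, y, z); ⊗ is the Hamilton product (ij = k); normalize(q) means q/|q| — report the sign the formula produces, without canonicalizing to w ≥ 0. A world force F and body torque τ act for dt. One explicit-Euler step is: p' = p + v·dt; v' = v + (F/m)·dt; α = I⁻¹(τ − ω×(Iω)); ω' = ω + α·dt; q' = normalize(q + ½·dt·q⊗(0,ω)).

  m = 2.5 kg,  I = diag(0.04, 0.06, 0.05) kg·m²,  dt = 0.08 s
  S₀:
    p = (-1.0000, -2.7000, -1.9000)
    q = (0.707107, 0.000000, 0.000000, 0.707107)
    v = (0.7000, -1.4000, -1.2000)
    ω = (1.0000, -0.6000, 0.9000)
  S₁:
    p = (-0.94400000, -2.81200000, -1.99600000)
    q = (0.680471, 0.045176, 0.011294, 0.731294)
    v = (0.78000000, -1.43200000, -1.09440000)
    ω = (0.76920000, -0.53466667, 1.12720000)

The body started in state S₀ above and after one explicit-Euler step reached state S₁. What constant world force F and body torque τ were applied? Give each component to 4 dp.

Δω = ω₁−ω₀ = (-0.23080000, 0.06533333, 0.22720000)
τ = I·(Δω/dt) + ω₀×(Iω₀) = (-0.1100, 0.0400, 0.1300)
velocity change Δv = (0.08000000, -0.03200000, 0.10560000)
m·(v₁−v₀)/dt = (2.5000, -1.0000, 3.3000)

F = (2.5000, -1.0000, 3.3000)
τ = (-0.1100, 0.0400, 0.1300)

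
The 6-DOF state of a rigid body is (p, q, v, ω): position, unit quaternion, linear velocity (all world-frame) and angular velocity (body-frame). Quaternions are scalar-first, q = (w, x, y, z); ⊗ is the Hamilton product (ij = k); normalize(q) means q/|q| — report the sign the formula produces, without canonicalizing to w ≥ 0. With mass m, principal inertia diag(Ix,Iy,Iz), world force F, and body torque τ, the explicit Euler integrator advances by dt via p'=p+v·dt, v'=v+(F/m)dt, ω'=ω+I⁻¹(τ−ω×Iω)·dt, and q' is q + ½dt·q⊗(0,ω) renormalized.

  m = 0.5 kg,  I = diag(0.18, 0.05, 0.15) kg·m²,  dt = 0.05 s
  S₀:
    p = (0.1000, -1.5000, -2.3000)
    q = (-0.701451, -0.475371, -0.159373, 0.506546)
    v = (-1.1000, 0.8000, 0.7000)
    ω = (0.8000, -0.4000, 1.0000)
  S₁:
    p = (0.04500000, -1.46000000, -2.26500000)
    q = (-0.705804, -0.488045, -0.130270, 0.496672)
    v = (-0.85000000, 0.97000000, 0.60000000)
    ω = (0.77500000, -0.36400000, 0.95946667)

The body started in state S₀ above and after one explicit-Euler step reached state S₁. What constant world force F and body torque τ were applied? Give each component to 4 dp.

Δω = ω₁−ω₀ = (-0.02500000, 0.03600000, -0.04053333)
applied torque τ = (-0.1300, 0.0600, -0.0800)
v₁ − v₀ = (0.25000000, 0.17000000, -0.10000000)
m·(v₁−v₀)/dt = (2.5000, 1.7000, -1.0000)

F = (2.5000, 1.7000, -1.0000)
τ = (-0.1300, 0.0600, -0.0800)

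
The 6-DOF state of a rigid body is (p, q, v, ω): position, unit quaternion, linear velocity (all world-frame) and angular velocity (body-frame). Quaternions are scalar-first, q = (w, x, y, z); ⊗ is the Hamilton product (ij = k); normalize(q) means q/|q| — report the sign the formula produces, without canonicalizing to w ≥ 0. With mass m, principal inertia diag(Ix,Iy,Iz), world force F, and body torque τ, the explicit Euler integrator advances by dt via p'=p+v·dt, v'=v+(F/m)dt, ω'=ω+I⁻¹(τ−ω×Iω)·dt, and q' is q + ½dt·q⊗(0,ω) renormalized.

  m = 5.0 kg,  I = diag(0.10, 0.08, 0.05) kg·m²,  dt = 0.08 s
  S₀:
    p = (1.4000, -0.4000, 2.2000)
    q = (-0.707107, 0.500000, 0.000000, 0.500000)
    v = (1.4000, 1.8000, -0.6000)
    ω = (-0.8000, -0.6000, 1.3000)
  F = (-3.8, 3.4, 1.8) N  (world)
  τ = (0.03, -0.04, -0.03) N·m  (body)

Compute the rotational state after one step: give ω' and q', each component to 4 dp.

ω' = (-0.7947, -0.5880, 1.2674)
q' = (-0.7156, 0.5335, -0.0250, 0.4503)

precession coupling ω×(Iω) = (0.0234, -0.0520, -0.0096)
α = I⁻¹(τ − ω×Iω) = (0.0660, 0.1500, -0.4080)
ω + α·dt = (-0.7947, -0.5880, 1.2674)
Hamilton product q⊗(0,ω) = (-0.2500000, 0.8656856, -0.6257358, -1.2192391)
q + ½dt·q⊗(0,ω), renormalized = (-0.7156, 0.5335, -0.0250, 0.4503)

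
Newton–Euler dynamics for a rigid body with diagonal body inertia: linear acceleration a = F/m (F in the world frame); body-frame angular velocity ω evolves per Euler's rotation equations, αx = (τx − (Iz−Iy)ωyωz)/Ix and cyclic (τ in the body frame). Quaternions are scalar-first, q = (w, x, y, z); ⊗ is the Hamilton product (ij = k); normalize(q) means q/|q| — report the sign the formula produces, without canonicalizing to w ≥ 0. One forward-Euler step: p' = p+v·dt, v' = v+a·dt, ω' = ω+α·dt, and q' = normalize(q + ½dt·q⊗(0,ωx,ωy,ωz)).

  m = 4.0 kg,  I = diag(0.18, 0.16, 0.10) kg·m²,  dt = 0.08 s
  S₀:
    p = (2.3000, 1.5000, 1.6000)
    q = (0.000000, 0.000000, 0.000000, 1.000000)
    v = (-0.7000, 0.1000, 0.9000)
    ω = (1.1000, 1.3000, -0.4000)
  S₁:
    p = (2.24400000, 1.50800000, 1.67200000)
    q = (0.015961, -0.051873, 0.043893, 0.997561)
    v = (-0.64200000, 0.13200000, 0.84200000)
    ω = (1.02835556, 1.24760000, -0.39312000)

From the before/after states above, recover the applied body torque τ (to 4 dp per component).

τ = (-0.1300, -0.1400, -0.0200)

rate change Δω = (-0.07164444, -0.05240000, 0.00688000)
I·α + gyro = (-0.1300, -0.1400, -0.0200)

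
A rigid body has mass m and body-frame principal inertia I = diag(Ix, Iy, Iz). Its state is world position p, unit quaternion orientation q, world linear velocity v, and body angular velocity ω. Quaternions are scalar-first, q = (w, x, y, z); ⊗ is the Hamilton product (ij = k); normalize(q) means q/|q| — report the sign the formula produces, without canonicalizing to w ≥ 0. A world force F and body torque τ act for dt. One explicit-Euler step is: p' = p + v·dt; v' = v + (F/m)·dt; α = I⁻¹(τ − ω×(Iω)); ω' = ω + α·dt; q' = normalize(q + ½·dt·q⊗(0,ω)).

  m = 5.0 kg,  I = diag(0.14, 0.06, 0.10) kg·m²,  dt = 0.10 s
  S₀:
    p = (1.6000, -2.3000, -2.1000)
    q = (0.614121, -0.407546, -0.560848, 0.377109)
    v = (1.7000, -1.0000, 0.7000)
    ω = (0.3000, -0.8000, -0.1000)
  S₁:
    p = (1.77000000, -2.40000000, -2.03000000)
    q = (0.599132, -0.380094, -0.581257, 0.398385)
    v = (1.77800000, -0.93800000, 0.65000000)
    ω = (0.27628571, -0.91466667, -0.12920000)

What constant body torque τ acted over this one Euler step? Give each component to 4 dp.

Δω = ω₁−ω₀ = (-0.02371429, -0.11466667, -0.02920000)
ω₀×(Iω₀) = (0.0032, -0.0012, 0.0192)
applied torque τ = (-0.0300, -0.0700, -0.0100)

τ = (-0.0300, -0.0700, -0.0100)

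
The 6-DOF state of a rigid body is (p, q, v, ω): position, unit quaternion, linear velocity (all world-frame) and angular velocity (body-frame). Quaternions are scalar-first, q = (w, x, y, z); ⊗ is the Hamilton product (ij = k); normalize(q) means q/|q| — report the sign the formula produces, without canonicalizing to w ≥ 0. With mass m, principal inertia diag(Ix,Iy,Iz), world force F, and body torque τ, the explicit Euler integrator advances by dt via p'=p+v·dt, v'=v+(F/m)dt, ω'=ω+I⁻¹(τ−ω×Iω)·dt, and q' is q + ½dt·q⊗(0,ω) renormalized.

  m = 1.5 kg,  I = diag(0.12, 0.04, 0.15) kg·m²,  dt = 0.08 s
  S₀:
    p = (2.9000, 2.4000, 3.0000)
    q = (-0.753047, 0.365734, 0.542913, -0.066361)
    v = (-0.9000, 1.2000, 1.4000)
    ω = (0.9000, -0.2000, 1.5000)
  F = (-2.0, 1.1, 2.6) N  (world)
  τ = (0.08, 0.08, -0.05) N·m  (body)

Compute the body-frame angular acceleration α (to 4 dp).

α = (0.9417, 3.0125, -0.4293)

precession coupling ω×(Iω) = (-0.0330, -0.0405, 0.0144)
angular accel α = (0.9417, 3.0125, -0.4293)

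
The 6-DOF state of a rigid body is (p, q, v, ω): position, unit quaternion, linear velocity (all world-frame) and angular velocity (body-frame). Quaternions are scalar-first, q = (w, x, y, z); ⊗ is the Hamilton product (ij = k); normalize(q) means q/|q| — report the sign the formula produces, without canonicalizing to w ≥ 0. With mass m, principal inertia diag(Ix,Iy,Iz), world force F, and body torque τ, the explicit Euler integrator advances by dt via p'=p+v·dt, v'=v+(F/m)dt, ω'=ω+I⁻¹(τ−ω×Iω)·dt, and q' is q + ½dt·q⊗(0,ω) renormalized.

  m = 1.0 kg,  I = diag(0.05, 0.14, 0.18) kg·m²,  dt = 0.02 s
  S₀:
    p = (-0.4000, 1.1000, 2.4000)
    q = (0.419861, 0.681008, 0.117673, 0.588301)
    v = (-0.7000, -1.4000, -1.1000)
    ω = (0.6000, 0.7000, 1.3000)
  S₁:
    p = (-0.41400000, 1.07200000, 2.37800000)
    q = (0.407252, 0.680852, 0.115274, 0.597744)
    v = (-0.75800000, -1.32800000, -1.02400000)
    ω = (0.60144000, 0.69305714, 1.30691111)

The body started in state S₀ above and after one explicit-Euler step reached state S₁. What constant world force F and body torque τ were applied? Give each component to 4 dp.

F = (-2.9000, 3.6000, 3.8000)
τ = (0.0400, -0.1500, 0.1000)

velocity change Δv = (-0.05800000, 0.07200000, 0.07600000)
applied force F = (-2.9000, 3.6000, 3.8000)
rate change Δω = (0.00144000, -0.00694286, 0.00691111)
applied torque τ = (0.0400, -0.1500, 0.1000)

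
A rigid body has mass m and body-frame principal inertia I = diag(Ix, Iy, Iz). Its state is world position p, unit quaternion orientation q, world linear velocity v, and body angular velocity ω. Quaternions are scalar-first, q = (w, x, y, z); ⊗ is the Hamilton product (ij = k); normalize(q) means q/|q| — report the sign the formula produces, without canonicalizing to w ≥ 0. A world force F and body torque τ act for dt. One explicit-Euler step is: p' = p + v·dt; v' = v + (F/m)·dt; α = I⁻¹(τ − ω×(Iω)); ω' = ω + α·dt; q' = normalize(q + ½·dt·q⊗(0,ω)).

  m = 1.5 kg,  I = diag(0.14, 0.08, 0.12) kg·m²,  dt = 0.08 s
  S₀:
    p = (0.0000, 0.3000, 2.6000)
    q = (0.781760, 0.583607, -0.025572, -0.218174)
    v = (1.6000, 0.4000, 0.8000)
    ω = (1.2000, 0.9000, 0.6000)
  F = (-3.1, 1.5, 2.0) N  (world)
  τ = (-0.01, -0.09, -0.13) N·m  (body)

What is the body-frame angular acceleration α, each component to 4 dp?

precession coupling ω×(Iω) = (0.0216, 0.0144, -0.0648)
α = I⁻¹(τ − ω×Iω) = (-0.2257, -1.3050, -0.5433)

α = (-0.2257, -1.3050, -0.5433)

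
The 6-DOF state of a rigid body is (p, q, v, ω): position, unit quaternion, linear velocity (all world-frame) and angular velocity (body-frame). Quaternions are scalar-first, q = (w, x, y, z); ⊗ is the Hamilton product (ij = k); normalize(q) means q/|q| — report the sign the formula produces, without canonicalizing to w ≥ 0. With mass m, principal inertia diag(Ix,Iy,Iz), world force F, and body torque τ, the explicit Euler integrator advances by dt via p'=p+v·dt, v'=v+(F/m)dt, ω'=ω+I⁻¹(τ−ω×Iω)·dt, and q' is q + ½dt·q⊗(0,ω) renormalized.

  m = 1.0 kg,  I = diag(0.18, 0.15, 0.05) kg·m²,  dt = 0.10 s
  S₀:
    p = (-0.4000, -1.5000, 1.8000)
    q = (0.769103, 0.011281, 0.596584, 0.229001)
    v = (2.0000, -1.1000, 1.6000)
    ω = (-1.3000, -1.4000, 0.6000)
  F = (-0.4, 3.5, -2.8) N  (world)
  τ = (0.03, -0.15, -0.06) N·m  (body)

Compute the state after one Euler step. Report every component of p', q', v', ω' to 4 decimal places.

a = F/m = (-0.4000, 3.5000, -2.8000)
p' = p + v·dt = (-0.2000, -1.6100, 1.9600)
new velocity v' = (1.9600, -0.7500, 1.3200)
(τ − ω×Iω)/I = (-0.3000, -0.3240, -0.1080)
new body rate ω' = (-1.3300, -1.4324, 0.5892)
Hamilton product q⊗(0,ω) = (0.7124823, -0.3212821, -1.3812141, 1.2212276)
q' = normalize(q + ½dt·q⊗(0,ω)) = (0.8007, -0.0048, 0.5249, 0.2886)

p' = (-0.2000, -1.6100, 1.9600)
q' = (0.8007, -0.0048, 0.5249, 0.2886)
v' = (1.9600, -0.7500, 1.3200)
ω' = (-1.3300, -1.4324, 0.5892)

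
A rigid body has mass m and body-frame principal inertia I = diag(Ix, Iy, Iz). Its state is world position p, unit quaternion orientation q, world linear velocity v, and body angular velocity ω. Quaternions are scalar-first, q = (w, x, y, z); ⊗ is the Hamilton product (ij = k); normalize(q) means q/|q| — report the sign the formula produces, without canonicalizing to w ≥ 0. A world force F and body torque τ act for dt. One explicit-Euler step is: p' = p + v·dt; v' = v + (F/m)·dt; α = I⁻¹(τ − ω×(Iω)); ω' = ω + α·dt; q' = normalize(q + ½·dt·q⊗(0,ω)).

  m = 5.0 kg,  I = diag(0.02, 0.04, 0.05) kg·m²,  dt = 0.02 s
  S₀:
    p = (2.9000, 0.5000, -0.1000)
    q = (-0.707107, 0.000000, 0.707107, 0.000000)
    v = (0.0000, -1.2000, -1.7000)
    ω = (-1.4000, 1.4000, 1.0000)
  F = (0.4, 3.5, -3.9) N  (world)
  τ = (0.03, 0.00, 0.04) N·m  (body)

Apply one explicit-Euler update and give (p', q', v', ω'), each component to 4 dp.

p' = (2.9000, 0.4760, -0.1340)
q' = (-0.7168, 0.0170, 0.6970, 0.0028)
v' = (0.0016, -1.1860, -1.7156)
ω' = (-1.3840, 1.3790, 1.0317)

(τ − ω×Iω)/I = (0.8000, -1.0500, 1.5840)
ω' = ω + α·dt = (-1.3840, 1.3790, 1.0317)
q⊗(0,ω) = (-0.9899498, 1.6970568, -0.9899498, 0.2828428)
updated quaternion q' = (-0.7168, 0.0170, 0.6970, 0.0028)
linear accel F/m = (0.0800, 0.7000, -0.7800)
new position p' = (2.9000, 0.4760, -0.1340)
v' = v + a·dt = (0.0016, -1.1860, -1.7156)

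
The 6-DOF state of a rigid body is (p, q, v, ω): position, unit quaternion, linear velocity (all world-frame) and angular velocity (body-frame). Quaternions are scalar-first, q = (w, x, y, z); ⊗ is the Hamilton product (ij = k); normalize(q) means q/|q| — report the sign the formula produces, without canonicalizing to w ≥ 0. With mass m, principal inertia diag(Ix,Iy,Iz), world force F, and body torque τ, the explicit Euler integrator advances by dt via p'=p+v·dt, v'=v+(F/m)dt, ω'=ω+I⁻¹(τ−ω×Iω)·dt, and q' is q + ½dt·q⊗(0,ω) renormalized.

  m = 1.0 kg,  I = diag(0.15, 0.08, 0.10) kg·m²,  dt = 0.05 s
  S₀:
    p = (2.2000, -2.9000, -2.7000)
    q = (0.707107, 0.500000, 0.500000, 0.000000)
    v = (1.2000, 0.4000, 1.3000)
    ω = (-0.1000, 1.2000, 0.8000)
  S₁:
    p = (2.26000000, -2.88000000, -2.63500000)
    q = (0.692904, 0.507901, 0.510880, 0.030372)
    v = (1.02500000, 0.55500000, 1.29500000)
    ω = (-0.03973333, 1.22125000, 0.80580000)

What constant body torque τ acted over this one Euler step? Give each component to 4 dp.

ω₁ − ω₀ = (0.06026667, 0.02125000, 0.00580000)
τ = I·(Δω/dt) + ω₀×(Iω₀) = (0.2000, 0.0300, 0.0200)

τ = (0.2000, 0.0300, 0.0200)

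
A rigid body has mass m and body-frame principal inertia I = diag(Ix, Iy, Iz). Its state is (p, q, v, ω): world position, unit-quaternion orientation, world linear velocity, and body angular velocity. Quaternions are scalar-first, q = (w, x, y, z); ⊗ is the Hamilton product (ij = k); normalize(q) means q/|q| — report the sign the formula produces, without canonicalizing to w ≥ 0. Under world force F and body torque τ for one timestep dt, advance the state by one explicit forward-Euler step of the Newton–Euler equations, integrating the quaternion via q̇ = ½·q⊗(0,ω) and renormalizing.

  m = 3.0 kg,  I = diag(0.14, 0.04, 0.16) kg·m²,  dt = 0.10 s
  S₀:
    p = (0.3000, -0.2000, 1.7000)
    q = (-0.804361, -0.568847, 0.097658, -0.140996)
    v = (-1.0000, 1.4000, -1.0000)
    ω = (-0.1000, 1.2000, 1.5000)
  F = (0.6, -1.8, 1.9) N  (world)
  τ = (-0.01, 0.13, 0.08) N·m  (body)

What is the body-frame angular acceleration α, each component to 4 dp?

α = (-1.6143, 3.1750, 0.4250)

gyro term ω×Iω = (0.2160, 0.0030, 0.0120)
α = I⁻¹(τ − ω×Iω) = (-1.6143, 3.1750, 0.4250)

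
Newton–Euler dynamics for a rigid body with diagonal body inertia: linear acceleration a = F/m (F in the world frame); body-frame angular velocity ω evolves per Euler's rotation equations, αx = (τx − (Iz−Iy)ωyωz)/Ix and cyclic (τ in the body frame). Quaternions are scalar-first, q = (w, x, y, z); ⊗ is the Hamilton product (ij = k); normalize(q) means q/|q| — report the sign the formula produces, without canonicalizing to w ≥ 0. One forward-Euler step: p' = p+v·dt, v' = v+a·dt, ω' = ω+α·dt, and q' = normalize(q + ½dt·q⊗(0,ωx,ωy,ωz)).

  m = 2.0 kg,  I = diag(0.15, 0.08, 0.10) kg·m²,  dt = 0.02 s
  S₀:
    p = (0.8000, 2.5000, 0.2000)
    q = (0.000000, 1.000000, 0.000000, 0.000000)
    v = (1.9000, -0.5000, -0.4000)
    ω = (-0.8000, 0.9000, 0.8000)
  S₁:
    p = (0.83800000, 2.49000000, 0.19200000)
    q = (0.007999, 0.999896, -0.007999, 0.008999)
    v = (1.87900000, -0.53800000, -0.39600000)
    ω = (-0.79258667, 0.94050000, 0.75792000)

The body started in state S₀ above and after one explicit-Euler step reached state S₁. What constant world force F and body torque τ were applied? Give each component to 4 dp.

F = (-2.1000, -3.8000, 0.4000)
τ = (0.0700, 0.1300, -0.1600)

ω₁ − ω₀ = (0.00741333, 0.04050000, -0.04208000)
gyro term ω₀×Iω₀ = (0.0144, -0.0320, 0.0504)
τ = I·(Δω/dt) + ω₀×(Iω₀) = (0.0700, 0.1300, -0.1600)
v₁ − v₀ = (-0.02100000, -0.03800000, 0.00400000)
F = m·Δv/dt = (-2.1000, -3.8000, 0.4000)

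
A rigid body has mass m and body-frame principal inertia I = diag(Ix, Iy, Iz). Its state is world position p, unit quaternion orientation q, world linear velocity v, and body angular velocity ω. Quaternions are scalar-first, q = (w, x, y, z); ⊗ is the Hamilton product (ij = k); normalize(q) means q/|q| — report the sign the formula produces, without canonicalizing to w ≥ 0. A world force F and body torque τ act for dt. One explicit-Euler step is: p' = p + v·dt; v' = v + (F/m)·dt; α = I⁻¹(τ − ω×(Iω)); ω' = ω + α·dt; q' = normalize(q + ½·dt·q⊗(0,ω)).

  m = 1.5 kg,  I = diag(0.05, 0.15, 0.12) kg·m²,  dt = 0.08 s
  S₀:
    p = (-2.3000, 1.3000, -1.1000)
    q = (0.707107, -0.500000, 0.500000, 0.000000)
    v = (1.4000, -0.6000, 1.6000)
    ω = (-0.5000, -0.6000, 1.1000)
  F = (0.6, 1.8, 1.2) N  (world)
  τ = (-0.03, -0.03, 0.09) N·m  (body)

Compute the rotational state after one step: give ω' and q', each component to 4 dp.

gyro term ω×Iω = (0.0198, 0.0385, 0.0300)
(τ − ω×Iω)/I = (-0.9960, -0.4567, 0.5000)
ω + α·dt = (-0.5797, -0.6365, 1.1400)
q⊗(0,ω) = (0.0500000, 0.1964465, 0.1257358, 1.3278177)
q + ½dt·q⊗(0,ω), renormalized = (0.7081, -0.4914, 0.5043, 0.0530)

ω' = (-0.5797, -0.6365, 1.1400)
q' = (0.7081, -0.4914, 0.5043, 0.0530)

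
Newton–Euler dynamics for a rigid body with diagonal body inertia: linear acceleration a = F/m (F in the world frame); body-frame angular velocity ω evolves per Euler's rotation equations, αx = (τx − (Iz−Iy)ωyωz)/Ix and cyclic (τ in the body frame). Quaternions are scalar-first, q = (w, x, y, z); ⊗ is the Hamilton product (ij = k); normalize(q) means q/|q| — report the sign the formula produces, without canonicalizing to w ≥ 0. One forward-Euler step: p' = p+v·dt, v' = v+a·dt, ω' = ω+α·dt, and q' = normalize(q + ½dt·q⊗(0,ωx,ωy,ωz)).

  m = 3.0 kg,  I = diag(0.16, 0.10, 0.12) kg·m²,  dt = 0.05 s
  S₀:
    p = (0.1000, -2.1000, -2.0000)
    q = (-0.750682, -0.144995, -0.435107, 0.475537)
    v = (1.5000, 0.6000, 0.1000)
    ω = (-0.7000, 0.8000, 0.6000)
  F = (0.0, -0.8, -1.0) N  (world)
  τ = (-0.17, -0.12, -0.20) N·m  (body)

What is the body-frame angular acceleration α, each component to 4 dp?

precession coupling ω×(Iω) = (0.0096, -0.0168, 0.0336)
(τ − ω×Iω)/I = (-1.1225, -1.0320, -1.9467)

α = (-1.1225, -1.0320, -1.9467)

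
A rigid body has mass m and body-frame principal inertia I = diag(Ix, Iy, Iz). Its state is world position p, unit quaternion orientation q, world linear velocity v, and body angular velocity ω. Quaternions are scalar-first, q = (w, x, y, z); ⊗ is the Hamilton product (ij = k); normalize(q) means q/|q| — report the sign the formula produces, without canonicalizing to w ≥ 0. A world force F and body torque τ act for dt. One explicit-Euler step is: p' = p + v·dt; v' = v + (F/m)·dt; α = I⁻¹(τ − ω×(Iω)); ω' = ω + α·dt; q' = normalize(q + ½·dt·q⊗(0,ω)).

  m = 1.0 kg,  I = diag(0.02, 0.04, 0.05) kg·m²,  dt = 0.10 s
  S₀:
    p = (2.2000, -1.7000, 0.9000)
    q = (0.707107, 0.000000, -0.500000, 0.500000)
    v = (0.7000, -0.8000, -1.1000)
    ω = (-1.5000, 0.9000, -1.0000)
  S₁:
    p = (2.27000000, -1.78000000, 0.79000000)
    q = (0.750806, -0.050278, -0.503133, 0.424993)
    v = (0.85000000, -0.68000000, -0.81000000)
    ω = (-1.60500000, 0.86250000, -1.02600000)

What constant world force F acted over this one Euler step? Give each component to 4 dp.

v₁ − v₀ = (0.15000000, 0.12000000, 0.29000000)
applied force F = (1.5000, 1.2000, 2.9000)

F = (1.5000, 1.2000, 2.9000)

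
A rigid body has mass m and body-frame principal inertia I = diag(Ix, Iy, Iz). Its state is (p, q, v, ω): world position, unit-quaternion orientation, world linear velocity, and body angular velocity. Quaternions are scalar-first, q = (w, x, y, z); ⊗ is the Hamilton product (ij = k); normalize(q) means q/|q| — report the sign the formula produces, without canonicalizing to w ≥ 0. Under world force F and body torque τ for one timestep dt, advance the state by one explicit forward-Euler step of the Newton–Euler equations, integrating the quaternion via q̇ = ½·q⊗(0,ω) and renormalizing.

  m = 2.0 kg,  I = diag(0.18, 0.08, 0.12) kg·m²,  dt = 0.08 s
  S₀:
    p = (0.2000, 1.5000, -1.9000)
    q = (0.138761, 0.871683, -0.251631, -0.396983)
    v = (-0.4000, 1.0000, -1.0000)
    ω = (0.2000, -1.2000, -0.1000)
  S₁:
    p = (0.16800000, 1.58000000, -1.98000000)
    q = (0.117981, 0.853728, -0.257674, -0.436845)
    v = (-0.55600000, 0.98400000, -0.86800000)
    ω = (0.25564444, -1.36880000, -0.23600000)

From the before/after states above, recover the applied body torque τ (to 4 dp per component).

τ = (0.1300, -0.1700, -0.1800)

ω₁ − ω₀ = (0.05564444, -0.16880000, -0.13600000)
gyro term ω₀×Iω₀ = (0.0048, -0.0012, 0.0240)
τ = I·(Δω/dt) + ω₀×(Iω₀) = (0.1300, -0.1700, -0.1800)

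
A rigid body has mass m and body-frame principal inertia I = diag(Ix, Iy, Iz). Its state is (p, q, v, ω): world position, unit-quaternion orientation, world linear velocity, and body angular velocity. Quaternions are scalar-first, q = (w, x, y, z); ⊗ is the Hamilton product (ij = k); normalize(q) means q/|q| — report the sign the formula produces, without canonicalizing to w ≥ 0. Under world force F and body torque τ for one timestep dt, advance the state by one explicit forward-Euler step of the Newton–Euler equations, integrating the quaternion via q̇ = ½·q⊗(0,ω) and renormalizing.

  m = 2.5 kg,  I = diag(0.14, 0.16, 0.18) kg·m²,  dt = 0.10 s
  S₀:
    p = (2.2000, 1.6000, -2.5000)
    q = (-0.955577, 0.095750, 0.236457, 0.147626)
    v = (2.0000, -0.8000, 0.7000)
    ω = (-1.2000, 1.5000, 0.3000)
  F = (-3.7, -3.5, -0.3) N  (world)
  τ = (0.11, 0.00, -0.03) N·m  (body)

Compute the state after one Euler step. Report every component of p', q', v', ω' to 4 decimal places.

(τ − ω×Iω)/I = (0.7214, -0.0900, 0.0333)
ω + α·dt = (-1.1279, 1.4910, 0.3033)
q⊗(0,ω) = (-0.2840733, 0.9961905, -1.6392417, 0.1407003)
updated quaternion q' = (-0.9652, 0.1449, 0.1538, 0.1539)
p' = p + v·dt = (2.4000, 1.5200, -2.4300)
v' = v + a·dt = (1.8520, -0.9400, 0.6880)

p' = (2.4000, 1.5200, -2.4300)
q' = (-0.9652, 0.1449, 0.1538, 0.1539)
v' = (1.8520, -0.9400, 0.6880)
ω' = (-1.1279, 1.4910, 0.3033)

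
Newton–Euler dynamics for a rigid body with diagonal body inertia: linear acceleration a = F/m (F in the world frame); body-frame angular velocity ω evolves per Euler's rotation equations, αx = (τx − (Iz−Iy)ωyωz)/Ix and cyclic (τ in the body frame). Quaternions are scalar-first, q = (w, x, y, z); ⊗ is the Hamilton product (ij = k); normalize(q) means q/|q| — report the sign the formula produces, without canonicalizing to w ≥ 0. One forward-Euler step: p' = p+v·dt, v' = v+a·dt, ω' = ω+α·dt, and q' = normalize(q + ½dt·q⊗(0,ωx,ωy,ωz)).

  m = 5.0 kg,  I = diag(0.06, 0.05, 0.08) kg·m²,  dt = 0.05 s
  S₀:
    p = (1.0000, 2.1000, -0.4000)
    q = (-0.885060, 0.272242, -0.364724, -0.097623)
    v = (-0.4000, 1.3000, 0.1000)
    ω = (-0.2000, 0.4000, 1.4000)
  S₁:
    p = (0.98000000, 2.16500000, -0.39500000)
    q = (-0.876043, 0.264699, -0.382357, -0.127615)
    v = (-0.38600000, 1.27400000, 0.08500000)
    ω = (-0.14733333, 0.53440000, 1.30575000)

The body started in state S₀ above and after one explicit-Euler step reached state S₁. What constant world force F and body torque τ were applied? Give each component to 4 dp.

v₁ − v₀ = (0.01400000, -0.02600000, -0.01500000)
m·(v₁−v₀)/dt = (1.4000, -2.6000, -1.5000)
Δω = ω₁−ω₀ = (0.05266667, 0.13440000, -0.09425000)
gyro term ω₀×Iω₀ = (0.0168, 0.0056, 0.0008)
τ = I·(Δω/dt) + ω₀×(Iω₀) = (0.0800, 0.1400, -0.1500)

F = (1.4000, -2.6000, -1.5000)
τ = (0.0800, 0.1400, -0.1500)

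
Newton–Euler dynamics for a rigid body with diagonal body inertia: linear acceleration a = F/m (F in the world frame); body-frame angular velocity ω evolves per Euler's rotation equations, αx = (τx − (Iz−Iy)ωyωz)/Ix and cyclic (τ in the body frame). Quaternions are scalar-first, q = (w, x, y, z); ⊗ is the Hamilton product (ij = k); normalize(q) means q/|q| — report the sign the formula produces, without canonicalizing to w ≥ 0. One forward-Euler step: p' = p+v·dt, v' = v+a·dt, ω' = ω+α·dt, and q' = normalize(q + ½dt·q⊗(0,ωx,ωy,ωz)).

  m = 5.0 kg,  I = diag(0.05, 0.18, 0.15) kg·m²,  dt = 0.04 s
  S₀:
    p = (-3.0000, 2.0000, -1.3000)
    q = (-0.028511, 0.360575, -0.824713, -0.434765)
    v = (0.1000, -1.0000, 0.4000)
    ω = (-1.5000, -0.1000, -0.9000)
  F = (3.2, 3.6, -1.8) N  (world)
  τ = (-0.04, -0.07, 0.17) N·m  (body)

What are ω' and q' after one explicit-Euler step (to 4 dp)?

precession coupling ω×(Iω) = (-0.0027, -0.1350, 0.0195)
α = I⁻¹(τ − ω×Iω) = (-0.7460, 0.3611, 1.0033)
ω' = ω + α·dt = (-1.5298, -0.0856, -0.8599)
2q̇ = q⊗(0,ω) = (0.0671027, 0.7415317, 0.9795161, -1.2474671)
q + ½dt·q⊗(0,ω), renormalized = (-0.0272, 0.3752, -0.8046, -0.4594)

ω' = (-1.5298, -0.0856, -0.8599)
q' = (-0.0272, 0.3752, -0.8046, -0.4594)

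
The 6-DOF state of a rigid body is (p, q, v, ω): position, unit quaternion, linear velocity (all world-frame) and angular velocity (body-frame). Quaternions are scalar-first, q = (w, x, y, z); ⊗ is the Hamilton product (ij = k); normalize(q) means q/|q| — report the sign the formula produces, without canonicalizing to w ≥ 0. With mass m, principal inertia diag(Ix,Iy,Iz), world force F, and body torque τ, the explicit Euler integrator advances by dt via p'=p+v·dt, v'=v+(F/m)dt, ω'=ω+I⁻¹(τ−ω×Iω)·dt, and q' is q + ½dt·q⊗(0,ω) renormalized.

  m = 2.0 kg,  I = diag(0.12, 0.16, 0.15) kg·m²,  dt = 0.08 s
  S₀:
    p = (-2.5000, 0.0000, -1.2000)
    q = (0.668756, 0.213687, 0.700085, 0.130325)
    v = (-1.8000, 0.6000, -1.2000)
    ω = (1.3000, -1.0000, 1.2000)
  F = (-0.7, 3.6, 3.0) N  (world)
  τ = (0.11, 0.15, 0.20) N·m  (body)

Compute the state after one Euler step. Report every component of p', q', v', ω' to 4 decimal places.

p + v·dt = (-2.6440, 0.0480, -1.2960)
new velocity v' = (-1.8280, 0.7440, -1.0800)
angular accel α = (0.8167, 1.2300, 1.6800)
new body rate ω' = (1.3653, -0.9016, 1.3344)
Hamilton product q⊗(0,ω) = (0.2659019, 1.8398098, -0.7557579, -0.3212903)
q + ½dt·q⊗(0,ω), renormalized = (0.6772, 0.2863, 0.6677, 0.1171)

p' = (-2.6440, 0.0480, -1.2960)
q' = (0.6772, 0.2863, 0.6677, 0.1171)
v' = (-1.8280, 0.7440, -1.0800)
ω' = (1.3653, -0.9016, 1.3344)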